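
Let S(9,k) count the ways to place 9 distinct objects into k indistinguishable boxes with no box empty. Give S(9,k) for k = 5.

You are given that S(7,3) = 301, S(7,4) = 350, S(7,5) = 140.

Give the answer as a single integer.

6951

row 8: T[8][4]=4·350+301=1701  T[8][5]=5·140+350=1050
row 9: T[9][5]=5·1050+1701=6951
Read S(9,5) = 6951.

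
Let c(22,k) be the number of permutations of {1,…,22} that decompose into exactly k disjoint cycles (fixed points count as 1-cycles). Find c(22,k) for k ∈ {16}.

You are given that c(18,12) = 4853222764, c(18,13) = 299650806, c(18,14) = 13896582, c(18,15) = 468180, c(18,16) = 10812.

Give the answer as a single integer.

75289668850

@19  (19,13):299650806·18+4853222764→10246937272, (19,14):13896582·18+299650806→549789282, (19,15):468180·18+13896582→22323822, (19,16):10812·18+468180→662796
@20  (20,14):549789282·19+10246937272→20692933630, (20,15):22323822·19+549789282→973941900, (20,16):662796·19+22323822→34916946
@21  (21,15):973941900·20+20692933630→40171771630, (21,16):34916946·20+973941900→1672280820
@22  (22,16):1672280820·21+40171771630→75289668850
Read c(22,16) = 75289668850.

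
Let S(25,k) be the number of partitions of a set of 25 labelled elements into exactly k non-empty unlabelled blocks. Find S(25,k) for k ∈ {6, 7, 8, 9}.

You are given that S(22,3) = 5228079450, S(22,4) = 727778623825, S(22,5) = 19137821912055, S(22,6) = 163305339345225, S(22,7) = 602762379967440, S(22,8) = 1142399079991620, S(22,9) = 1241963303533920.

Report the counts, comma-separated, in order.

@23  (23,4):727778623825·4+5228079450→2916342574750, (23,5):19137821912055·5+727778623825→96416888184100, (23,6):163305339345225·6+19137821912055→998969857983405, (23,7):602762379967440·7+163305339345225→4382641999117305, (23,8):1142399079991620·8+602762379967440→9741955019900400, (23,9):1241963303533920·9+1142399079991620→12320068811796900
@24  (24,5):96416888184100·5+2916342574750→485000783495250, (24,6):998969857983405·6+96416888184100→6090236036084530, (24,7):4382641999117305·7+998969857983405→31677463851804540, (24,8):9741955019900400·8+4382641999117305→82318282158320505, (24,9):12320068811796900·9+9741955019900400→120622574326072500
@25  (25,6):6090236036084530·6+485000783495250→37026417000002430, (25,7):31677463851804540·7+6090236036084530→227832482998716310, (25,8):82318282158320505·8+31677463851804540→690223721118368580, (25,9):120622574326072500·9+82318282158320505→1167921451092973005
Read S(25,6) = 37026417000002430, S(25,7) = 227832482998716310, S(25,8) = 690223721118368580, S(25,9) = 1167921451092973005.

37026417000002430, 227832482998716310, 690223721118368580, 1167921451092973005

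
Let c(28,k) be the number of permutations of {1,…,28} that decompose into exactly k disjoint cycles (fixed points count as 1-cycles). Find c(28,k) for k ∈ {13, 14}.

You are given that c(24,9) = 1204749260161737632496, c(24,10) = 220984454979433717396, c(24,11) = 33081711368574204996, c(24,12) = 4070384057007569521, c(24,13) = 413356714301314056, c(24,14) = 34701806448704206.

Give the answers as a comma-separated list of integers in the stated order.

i=25: T(25,10)=1204749260161737632496+24·220984454979433717396=6508376179668146850000 | T(25,11)=220984454979433717396+24·33081711368574204996=1014945527825214637300 | T(25,12)=33081711368574204996+24·4070384057007569521=130770928736755873500 | T(25,13)=4070384057007569521+24·413356714301314056=13990945200239106865 | T(25,14)=413356714301314056+24·34701806448704206=1246200069070215000
i=26: T(26,11)=6508376179668146850000+25·1014945527825214637300=31882014375298512782500 | T(26,12)=1014945527825214637300+25·130770928736755873500=4284218746244111474800 | T(26,13)=130770928736755873500+25·13990945200239106865=480544558742733545125 | T(26,14)=13990945200239106865+25·1246200069070215000=45145946926994481865
i=27: T(27,12)=31882014375298512782500+26·4284218746244111474800=143271701777645411127300 | T(27,13)=4284218746244111474800+26·480544558742733545125=16778377273555183648050 | T(27,14)=480544558742733545125+26·45145946926994481865=1654339178844590073615
i=28: T(28,13)=143271701777645411127300+27·16778377273555183648050=596287888163635369624650 | T(28,14)=16778377273555183648050+27·1654339178844590073615=61445535102359115635655
Read c(28,13) = 596287888163635369624650, c(28,14) = 61445535102359115635655.

596287888163635369624650, 61445535102359115635655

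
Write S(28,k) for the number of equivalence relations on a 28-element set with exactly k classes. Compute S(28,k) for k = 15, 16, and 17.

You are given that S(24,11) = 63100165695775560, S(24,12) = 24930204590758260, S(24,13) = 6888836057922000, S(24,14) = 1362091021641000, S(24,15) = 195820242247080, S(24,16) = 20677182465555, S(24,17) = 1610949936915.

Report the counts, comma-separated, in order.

[25] T[25,12]:12*24930204590758260+63100165695775560=362262620784874680 · T[25,13]:13*6888836057922000+24930204590758260=114485073343744260 · T[25,14]:14*1362091021641000+6888836057922000=25958110360896000 · T[25,15]:15*195820242247080+1362091021641000=4299394655347200 · T[25,16]:16*20677182465555+195820242247080=526655161695960 · T[25,17]:17*1610949936915+20677182465555=48063331393110
[26] T[26,13]:13*114485073343744260+362262620784874680=1850568574253550060 · T[26,14]:14*25958110360896000+114485073343744260=477898618396288260 · T[26,15]:15*4299394655347200+25958110360896000=90449030191104000 · T[26,16]:16*526655161695960+4299394655347200=12725877242482560 · T[26,17]:17*48063331393110+526655161695960=1343731795378830
[27] T[27,14]:14*477898618396288260+1850568574253550060=8541149231801585700 · T[27,15]:15*90449030191104000+477898618396288260=1834634071262848260 · T[27,16]:16*12725877242482560+90449030191104000=294063066070824960 · T[27,17]:17*1343731795378830+12725877242482560=35569317763922670
[28] T[28,15]:15*1834634071262848260+8541149231801585700=36060660300744309600 · T[28,16]:16*294063066070824960+1834634071262848260=6539643128396047620 · T[28,17]:17*35569317763922670+294063066070824960=898741468057510350
Read S(28,15) = 36060660300744309600, S(28,16) = 6539643128396047620, S(28,17) = 898741468057510350.

36060660300744309600, 6539643128396047620, 898741468057510350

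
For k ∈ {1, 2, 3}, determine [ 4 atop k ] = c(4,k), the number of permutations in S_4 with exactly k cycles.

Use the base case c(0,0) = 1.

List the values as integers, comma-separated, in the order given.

r1: T_1,1=0×0+1=1
r2: T_2,1=1×1+0=1; T_2,2=1×0+1=1
r3: T_3,1=2×1+0=2; T_3,2=2×1+1=3; T_3,3=2×0+1=1
r4: T_4,1=3×2+0=6; T_4,2=3×3+2=11; T_4,3=3×1+3=6
Read c(4,1) = 6, c(4,2) = 11, c(4,3) = 6.

6, 11, 6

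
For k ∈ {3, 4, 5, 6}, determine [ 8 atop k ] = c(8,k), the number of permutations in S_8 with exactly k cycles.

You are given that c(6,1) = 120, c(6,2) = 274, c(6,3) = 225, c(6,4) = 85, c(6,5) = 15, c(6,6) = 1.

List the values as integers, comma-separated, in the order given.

13132, 6769, 1960, 322

i=7: T(7,2)=120+6·274=1764 | T(7,3)=274+6·225=1624 | T(7,4)=225+6·85=735 | T(7,5)=85+6·15=175 | T(7,6)=15+6·1=21
i=8: T(8,3)=1764+7·1624=13132 | T(8,4)=1624+7·735=6769 | T(8,5)=735+7·175=1960 | T(8,6)=175+7·21=322
Read c(8,3) = 13132, c(8,4) = 6769, c(8,5) = 1960, c(8,6) = 322.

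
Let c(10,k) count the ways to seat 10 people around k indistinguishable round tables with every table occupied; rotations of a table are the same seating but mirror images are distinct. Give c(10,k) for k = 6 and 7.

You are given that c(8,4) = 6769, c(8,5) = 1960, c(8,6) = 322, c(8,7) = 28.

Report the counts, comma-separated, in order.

@9  (9,5):1960·8+6769→22449, (9,6):322·8+1960→4536, (9,7):28·8+322→546
@10  (10,6):4536·9+22449→63273, (10,7):546·9+4536→9450
Read c(10,6) = 63273, c(10,7) = 9450.

63273, 9450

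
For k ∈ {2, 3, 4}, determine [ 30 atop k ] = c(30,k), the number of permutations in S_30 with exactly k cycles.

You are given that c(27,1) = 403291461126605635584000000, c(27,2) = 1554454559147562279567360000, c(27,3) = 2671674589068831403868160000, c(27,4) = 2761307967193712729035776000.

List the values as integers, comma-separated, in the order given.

35027999979859805266492784640000, 62262192842035613491057459200000, 66951000306085302338993639424000

[28] T[28,1]:27*403291461126605635584000000+0=10888869450418352160768000000 · T[28,2]:27*1554454559147562279567360000+403291461126605635584000000=42373564558110787183902720000 · T[28,3]:27*2671674589068831403868160000+1554454559147562279567360000=73689668464006010184007680000 · T[28,4]:27*2761307967193712729035776000+2671674589068831403868160000=77226989703299075087834112000
[29] T[29,1]:28*10888869450418352160768000000+0=304888344611713860501504000000 · T[29,2]:28*42373564558110787183902720000+10888869450418352160768000000=1197348677077520393310044160000 · T[29,3]:28*73689668464006010184007680000+42373564558110787183902720000=2105684281550279072336117760000 · T[29,4]:28*77226989703299075087834112000+73689668464006010184007680000=2236045380156380112643362816000
[30] T[30,2]:29*1197348677077520393310044160000+304888344611713860501504000000=35027999979859805266492784640000 · T[30,3]:29*2105684281550279072336117760000+1197348677077520393310044160000=62262192842035613491057459200000 · T[30,4]:29*2236045380156380112643362816000+2105684281550279072336117760000=66951000306085302338993639424000
Read c(30,2) = 35027999979859805266492784640000, c(30,3) = 62262192842035613491057459200000, c(30,4) = 66951000306085302338993639424000.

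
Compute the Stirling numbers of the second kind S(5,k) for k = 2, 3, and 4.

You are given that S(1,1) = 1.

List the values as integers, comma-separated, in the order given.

15, 25, 10

row 2: T[2][1]=1·1+0=1  T[2][2]=2·0+1=1
row 3: T[3][1]=1·1+0=1  T[3][2]=2·1+1=3  T[3][3]=3·0+1=1
row 4: T[4][1]=1·1+0=1  T[4][2]=2·3+1=7  T[4][3]=3·1+3=6  T[4][4]=4·0+1=1
row 5: T[5][2]=2·7+1=15  T[5][3]=3·6+7=25  T[5][4]=4·1+6=10
Read S(5,2) = 15, S(5,3) = 25, S(5,4) = 10.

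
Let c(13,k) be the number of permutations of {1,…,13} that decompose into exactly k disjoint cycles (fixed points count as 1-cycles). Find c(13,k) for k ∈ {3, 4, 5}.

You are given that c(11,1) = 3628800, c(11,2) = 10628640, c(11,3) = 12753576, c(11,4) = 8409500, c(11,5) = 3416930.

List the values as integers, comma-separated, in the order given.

1931559552, 1414014888, 657206836

[12] T[12,2]:11*10628640+3628800=120543840 · T[12,3]:11*12753576+10628640=150917976 · T[12,4]:11*8409500+12753576=105258076 · T[12,5]:11*3416930+8409500=45995730
[13] T[13,3]:12*150917976+120543840=1931559552 · T[13,4]:12*105258076+150917976=1414014888 · T[13,5]:12*45995730+105258076=657206836
Read c(13,3) = 1931559552, c(13,4) = 1414014888, c(13,5) = 657206836.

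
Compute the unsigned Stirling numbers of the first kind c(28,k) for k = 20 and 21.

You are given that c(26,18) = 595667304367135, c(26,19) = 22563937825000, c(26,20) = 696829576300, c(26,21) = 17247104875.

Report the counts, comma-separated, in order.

2280730371654735, 71603372991150

row 27: T[27][19]=26·22563937825000+595667304367135=1182329687817135  T[27][20]=26·696829576300+22563937825000=40681506808800  T[27][21]=26·17247104875+696829576300=1145254303050
row 28: T[28][20]=27·40681506808800+1182329687817135=2280730371654735  T[28][21]=27·1145254303050+40681506808800=71603372991150
Read c(28,20) = 2280730371654735, c(28,21) = 71603372991150.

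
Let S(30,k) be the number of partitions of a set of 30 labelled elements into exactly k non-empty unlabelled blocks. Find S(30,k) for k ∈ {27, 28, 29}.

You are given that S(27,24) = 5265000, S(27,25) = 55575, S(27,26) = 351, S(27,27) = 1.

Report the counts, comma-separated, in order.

r28: T_28,25=25×55575+5265000=6654375; T_28,26=26×351+55575=64701; T_28,27=27×1+351=378; T_28,28=28×0+1=1
r29: T_29,26=26×64701+6654375=8336601; T_29,27=27×378+64701=74907; T_29,28=28×1+378=406; T_29,29=29×0+1=1
r30: T_30,27=27×74907+8336601=10359090; T_30,28=28×406+74907=86275; T_30,29=29×1+406=435
Read S(30,27) = 10359090, S(30,28) = 86275, S(30,29) = 435.

10359090, 86275, 435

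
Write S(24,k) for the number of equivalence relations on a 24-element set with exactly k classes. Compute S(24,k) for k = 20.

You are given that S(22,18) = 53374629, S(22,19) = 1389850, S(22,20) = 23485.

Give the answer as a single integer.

116972779

[23] T[23,19]:19*1389850+53374629=79781779 · T[23,20]:20*23485+1389850=1859550
[24] T[24,20]:20*1859550+79781779=116972779
Read S(24,20) = 116972779.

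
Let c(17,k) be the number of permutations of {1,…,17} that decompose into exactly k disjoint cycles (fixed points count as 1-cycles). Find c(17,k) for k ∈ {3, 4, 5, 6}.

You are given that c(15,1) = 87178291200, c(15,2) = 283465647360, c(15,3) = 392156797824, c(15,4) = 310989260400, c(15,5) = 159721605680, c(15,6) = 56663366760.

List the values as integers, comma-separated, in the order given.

102992244837120, 87077748875904, 48366009233424, 18861567058880

i=16: T(16,2)=87178291200+15·283465647360=4339163001600 | T(16,3)=283465647360+15·392156797824=6165817614720 | T(16,4)=392156797824+15·310989260400=5056995703824 | T(16,5)=310989260400+15·159721605680=2706813345600 | T(16,6)=159721605680+15·56663366760=1009672107080
i=17: T(17,3)=4339163001600+16·6165817614720=102992244837120 | T(17,4)=6165817614720+16·5056995703824=87077748875904 | T(17,5)=5056995703824+16·2706813345600=48366009233424 | T(17,6)=2706813345600+16·1009672107080=18861567058880
Read c(17,3) = 102992244837120, c(17,4) = 87077748875904, c(17,5) = 48366009233424, c(17,6) = 18861567058880.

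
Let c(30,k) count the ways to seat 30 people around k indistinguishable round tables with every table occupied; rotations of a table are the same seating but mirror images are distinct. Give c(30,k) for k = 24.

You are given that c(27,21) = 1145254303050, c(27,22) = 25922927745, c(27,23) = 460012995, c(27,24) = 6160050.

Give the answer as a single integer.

r28: T_28,22=27×25922927745+1145254303050=1845173352165; T_28,23=27×460012995+25922927745=38343278610; T_28,24=27×6160050+460012995=626334345
r29: T_29,23=28×38343278610+1845173352165=2918785153245; T_29,24=28×626334345+38343278610=55880640270
r30: T_30,24=29×55880640270+2918785153245=4539323721075
Read c(30,24) = 4539323721075.

4539323721075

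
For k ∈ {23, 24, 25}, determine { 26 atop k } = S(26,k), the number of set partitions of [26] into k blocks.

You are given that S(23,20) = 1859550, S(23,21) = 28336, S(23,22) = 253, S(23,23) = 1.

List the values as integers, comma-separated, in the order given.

4126200, 47450, 325

i=24: T(24,21)=1859550+21·28336=2454606 | T(24,22)=28336+22·253=33902 | T(24,23)=253+23·1=276 | T(24,24)=1+24·0=1
i=25: T(25,22)=2454606+22·33902=3200450 | T(25,23)=33902+23·276=40250 | T(25,24)=276+24·1=300 | T(25,25)=1+25·0=1
i=26: T(26,23)=3200450+23·40250=4126200 | T(26,24)=40250+24·300=47450 | T(26,25)=300+25·1=325
Read S(26,23) = 4126200, S(26,24) = 47450, S(26,25) = 325.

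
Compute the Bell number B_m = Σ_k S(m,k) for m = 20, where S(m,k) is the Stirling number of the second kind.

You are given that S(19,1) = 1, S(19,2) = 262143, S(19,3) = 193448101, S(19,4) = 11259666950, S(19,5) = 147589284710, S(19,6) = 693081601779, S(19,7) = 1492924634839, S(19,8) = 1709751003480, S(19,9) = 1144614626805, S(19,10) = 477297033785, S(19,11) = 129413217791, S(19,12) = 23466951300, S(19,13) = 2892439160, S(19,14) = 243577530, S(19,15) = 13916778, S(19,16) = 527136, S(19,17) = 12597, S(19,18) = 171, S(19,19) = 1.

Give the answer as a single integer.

[20] T[20,1]:1*1+0=1 · T[20,2]:2*262143+1=524287 · T[20,3]:3*193448101+262143=580606446 · T[20,4]:4*11259666950+193448101=45232115901 · T[20,5]:5*147589284710+11259666950=749206090500 · T[20,6]:6*693081601779+147589284710=4306078895384 · T[20,7]:7*1492924634839+693081601779=11143554045652 · T[20,8]:8*1709751003480+1492924634839=15170932662679 · T[20,9]:9*1144614626805+1709751003480=12011282644725 · T[20,10]:10*477297033785+1144614626805=5917584964655 · T[20,11]:11*129413217791+477297033785=1900842429486 · T[20,12]:12*23466951300+129413217791=411016633391 · T[20,13]:13*2892439160+23466951300=61068660380 · T[20,14]:14*243577530+2892439160=6302524580 · T[20,15]:15*13916778+243577530=452329200 · T[20,16]:16*527136+13916778=22350954 · T[20,17]:17*12597+527136=741285 · T[20,18]:18*171+12597=15675 · T[20,19]:19*1+171=190 · T[20,20]:20*0+1=1
B_20 = ΣS(20,k) = 1+524287+580606446+45232115901+749206090500+4306078895384+11143554045652+15170932662679+12011282644725+5917584964655+1900842429486+411016633391+61068660380+6302524580+452329200+22350954+741285+15675+190+1 = 51724158235372

51724158235372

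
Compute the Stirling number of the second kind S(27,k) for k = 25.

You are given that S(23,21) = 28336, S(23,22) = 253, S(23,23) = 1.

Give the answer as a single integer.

55575

@24  (24,22):253·22+28336→33902, (24,23):1·23+253→276, (24,24):0·24+1→1
@25  (25,23):276·23+33902→40250, (25,24):1·24+276→300, (25,25):0·25+1→1
@26  (26,24):300·24+40250→47450, (26,25):1·25+300→325
@27  (27,25):325·25+47450→55575
Read S(27,25) = 55575.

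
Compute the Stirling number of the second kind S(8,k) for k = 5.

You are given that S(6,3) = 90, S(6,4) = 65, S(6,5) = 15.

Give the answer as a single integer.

row 7: T[7][4]=4·65+90=350  T[7][5]=5·15+65=140
row 8: T[8][5]=5·140+350=1050
Read S(8,5) = 1050.

1050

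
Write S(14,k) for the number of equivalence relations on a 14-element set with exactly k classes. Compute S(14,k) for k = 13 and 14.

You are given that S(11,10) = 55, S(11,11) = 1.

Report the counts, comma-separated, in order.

91, 1

@12  (12,11):1·11+55→66, (12,12):0·12+1→1
@13  (13,12):1·12+66→78, (13,13):0·13+1→1
@14  (14,13):1·13+78→91, (14,14):0·14+1→1
Read S(14,13) = 91, S(14,14) = 1.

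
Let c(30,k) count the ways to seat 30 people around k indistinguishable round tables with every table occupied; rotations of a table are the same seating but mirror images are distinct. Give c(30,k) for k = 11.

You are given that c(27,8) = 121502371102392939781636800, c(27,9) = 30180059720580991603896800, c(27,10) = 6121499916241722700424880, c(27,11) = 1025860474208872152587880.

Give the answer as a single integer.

39539238727270799376544542000

row 28: T[28][9]=27·30180059720580991603896800+121502371102392939781636800=936363983558079713086850400  T[28][10]=27·6121499916241722700424880+30180059720580991603896800=195460557459107504515368560  T[28][11]=27·1025860474208872152587880+6121499916241722700424880=33819732719881270820297640
row 29: T[29][10]=28·195460557459107504515368560+936363983558079713086850400=6409259592413089839517170080  T[29][11]=28·33819732719881270820297640+195460557459107504515368560=1142413073615783087483702480
row 30: T[30][11]=29·1142413073615783087483702480+6409259592413089839517170080=39539238727270799376544542000
Read c(30,11) = 39539238727270799376544542000.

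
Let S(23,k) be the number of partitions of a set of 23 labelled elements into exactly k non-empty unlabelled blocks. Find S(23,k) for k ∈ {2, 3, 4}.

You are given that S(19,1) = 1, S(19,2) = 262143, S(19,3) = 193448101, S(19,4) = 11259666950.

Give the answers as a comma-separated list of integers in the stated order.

4194303, 15686335501, 2916342574750

r20: T_20,1=1×1+0=1; T_20,2=2×262143+1=524287; T_20,3=3×193448101+262143=580606446; T_20,4=4×11259666950+193448101=45232115901
r21: T_21,1=1×1+0=1; T_21,2=2×524287+1=1048575; T_21,3=3×580606446+524287=1742343625; T_21,4=4×45232115901+580606446=181509070050
r22: T_22,1=1×1+0=1; T_22,2=2×1048575+1=2097151; T_22,3=3×1742343625+1048575=5228079450; T_22,4=4×181509070050+1742343625=727778623825
r23: T_23,2=2×2097151+1=4194303; T_23,3=3×5228079450+2097151=15686335501; T_23,4=4×727778623825+5228079450=2916342574750
Read S(23,2) = 4194303, S(23,3) = 15686335501, S(23,4) = 2916342574750.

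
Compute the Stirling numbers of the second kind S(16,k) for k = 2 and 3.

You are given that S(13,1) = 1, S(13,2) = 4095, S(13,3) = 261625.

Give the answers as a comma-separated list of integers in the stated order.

r14: T_14,1=1×1+0=1; T_14,2=2×4095+1=8191; T_14,3=3×261625+4095=788970
r15: T_15,1=1×1+0=1; T_15,2=2×8191+1=16383; T_15,3=3×788970+8191=2375101
r16: T_16,2=2×16383+1=32767; T_16,3=3×2375101+16383=7141686
Read S(16,2) = 32767, S(16,3) = 7141686.

32767, 7141686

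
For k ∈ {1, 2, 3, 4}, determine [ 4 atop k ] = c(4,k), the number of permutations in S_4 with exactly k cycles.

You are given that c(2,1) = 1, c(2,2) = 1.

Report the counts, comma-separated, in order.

6, 11, 6, 1

row 3: T[3][1]=2·1+0=2  T[3][2]=2·1+1=3  T[3][3]=2·0+1=1
row 4: T[4][1]=3·2+0=6  T[4][2]=3·3+2=11  T[4][3]=3·1+3=6  T[4][4]=3·0+1=1
Read c(4,1) = 6, c(4,2) = 11, c(4,3) = 6, c(4,4) = 1.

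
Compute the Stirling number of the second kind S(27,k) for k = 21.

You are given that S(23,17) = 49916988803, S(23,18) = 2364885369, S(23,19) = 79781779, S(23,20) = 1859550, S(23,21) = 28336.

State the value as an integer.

495564056130

i=24: T(24,18)=49916988803+18·2364885369=92484925445 | T(24,19)=2364885369+19·79781779=3880739170 | T(24,20)=79781779+20·1859550=116972779 | T(24,21)=1859550+21·28336=2454606
i=25: T(25,19)=92484925445+19·3880739170=166218969675 | T(25,20)=3880739170+20·116972779=6220194750 | T(25,21)=116972779+21·2454606=168519505
i=26: T(26,20)=166218969675+20·6220194750=290622864675 | T(26,21)=6220194750+21·168519505=9759104355
i=27: T(27,21)=290622864675+21·9759104355=495564056130
Read S(27,21) = 495564056130.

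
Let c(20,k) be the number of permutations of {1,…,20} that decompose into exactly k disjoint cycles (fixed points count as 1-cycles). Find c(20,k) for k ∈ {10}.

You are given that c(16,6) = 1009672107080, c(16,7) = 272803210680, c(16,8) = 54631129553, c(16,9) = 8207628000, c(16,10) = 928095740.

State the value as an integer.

381922055502195

r17: T_17,7=16×272803210680+1009672107080=5374523477960; T_17,8=16×54631129553+272803210680=1146901283528; T_17,9=16×8207628000+54631129553=185953177553; T_17,10=16×928095740+8207628000=23057159840
r18: T_18,8=17×1146901283528+5374523477960=24871845297936; T_18,9=17×185953177553+1146901283528=4308105301929; T_18,10=17×23057159840+185953177553=577924894833
r19: T_19,9=18×4308105301929+24871845297936=102417740732658; T_19,10=18×577924894833+4308105301929=14710753408923
r20: T_20,10=19×14710753408923+102417740732658=381922055502195
Read c(20,10) = 381922055502195.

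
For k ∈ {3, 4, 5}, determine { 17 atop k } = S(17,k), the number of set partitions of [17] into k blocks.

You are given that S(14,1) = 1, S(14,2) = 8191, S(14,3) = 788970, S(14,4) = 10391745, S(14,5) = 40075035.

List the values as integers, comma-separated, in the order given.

21457825, 694337290, 5652751651

i=15: T(15,1)=0+1·1=1 | T(15,2)=1+2·8191=16383 | T(15,3)=8191+3·788970=2375101 | T(15,4)=788970+4·10391745=42355950 | T(15,5)=10391745+5·40075035=210766920
i=16: T(16,2)=1+2·16383=32767 | T(16,3)=16383+3·2375101=7141686 | T(16,4)=2375101+4·42355950=171798901 | T(16,5)=42355950+5·210766920=1096190550
i=17: T(17,3)=32767+3·7141686=21457825 | T(17,4)=7141686+4·171798901=694337290 | T(17,5)=171798901+5·1096190550=5652751651
Read S(17,3) = 21457825, S(17,4) = 694337290, S(17,5) = 5652751651.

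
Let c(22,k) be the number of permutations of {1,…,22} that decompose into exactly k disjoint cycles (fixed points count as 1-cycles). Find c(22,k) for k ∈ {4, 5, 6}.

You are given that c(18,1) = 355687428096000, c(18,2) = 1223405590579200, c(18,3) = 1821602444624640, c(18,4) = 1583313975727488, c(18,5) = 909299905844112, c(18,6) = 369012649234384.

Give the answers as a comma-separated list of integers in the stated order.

284093315901811468800, 181664979520697076096, 83637381699544802976

r19: T_19,1=18×355687428096000+0=6402373705728000; T_19,2=18×1223405590579200+355687428096000=22376988058521600; T_19,3=18×1821602444624640+1223405590579200=34012249593822720; T_19,4=18×1583313975727488+1821602444624640=30321254007719424; T_19,5=18×909299905844112+1583313975727488=17950712280921504; T_19,6=18×369012649234384+909299905844112=7551527592063024
r20: T_20,2=19×22376988058521600+6402373705728000=431565146817638400; T_20,3=19×34012249593822720+22376988058521600=668609730341153280; T_20,4=19×30321254007719424+34012249593822720=610116075740491776; T_20,5=19×17950712280921504+30321254007719424=371384787345228000; T_20,6=19×7551527592063024+17950712280921504=161429736530118960
r21: T_21,3=20×668609730341153280+431565146817638400=13803759753640704000; T_21,4=20×610116075740491776+668609730341153280=12870931245150988800; T_21,5=20×371384787345228000+610116075740491776=8037811822645051776; T_21,6=20×161429736530118960+371384787345228000=3599979517947607200
r22: T_22,4=21×12870931245150988800+13803759753640704000=284093315901811468800; T_22,5=21×8037811822645051776+12870931245150988800=181664979520697076096; T_22,6=21×3599979517947607200+8037811822645051776=83637381699544802976
Read c(22,4) = 284093315901811468800, c(22,5) = 181664979520697076096, c(22,6) = 83637381699544802976.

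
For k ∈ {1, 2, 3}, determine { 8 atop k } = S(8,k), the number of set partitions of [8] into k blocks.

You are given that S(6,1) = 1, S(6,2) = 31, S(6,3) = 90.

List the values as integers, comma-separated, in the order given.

i=7: T(7,1)=0+1·1=1 | T(7,2)=1+2·31=63 | T(7,3)=31+3·90=301
i=8: T(8,1)=0+1·1=1 | T(8,2)=1+2·63=127 | T(8,3)=63+3·301=966
Read S(8,1) = 1, S(8,2) = 127, S(8,3) = 966.

1, 127, 966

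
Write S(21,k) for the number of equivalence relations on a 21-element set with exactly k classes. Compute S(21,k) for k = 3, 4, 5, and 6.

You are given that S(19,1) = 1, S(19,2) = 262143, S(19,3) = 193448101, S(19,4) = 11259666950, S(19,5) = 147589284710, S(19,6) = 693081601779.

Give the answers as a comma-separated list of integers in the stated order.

1742343625, 181509070050, 3791262568401, 26585679462804

@20  (20,2):262143·2+1→524287, (20,3):193448101·3+262143→580606446, (20,4):11259666950·4+193448101→45232115901, (20,5):147589284710·5+11259666950→749206090500, (20,6):693081601779·6+147589284710→4306078895384
@21  (21,3):580606446·3+524287→1742343625, (21,4):45232115901·4+580606446→181509070050, (21,5):749206090500·5+45232115901→3791262568401, (21,6):4306078895384·6+749206090500→26585679462804
Read S(21,3) = 1742343625, S(21,4) = 181509070050, S(21,5) = 3791262568401, S(21,6) = 26585679462804.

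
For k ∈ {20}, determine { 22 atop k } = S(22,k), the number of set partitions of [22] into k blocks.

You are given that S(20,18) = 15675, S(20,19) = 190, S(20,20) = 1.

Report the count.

@21  (21,19):190·19+15675→19285, (21,20):1·20+190→210
@22  (22,20):210·20+19285→23485
Read S(22,20) = 23485.

23485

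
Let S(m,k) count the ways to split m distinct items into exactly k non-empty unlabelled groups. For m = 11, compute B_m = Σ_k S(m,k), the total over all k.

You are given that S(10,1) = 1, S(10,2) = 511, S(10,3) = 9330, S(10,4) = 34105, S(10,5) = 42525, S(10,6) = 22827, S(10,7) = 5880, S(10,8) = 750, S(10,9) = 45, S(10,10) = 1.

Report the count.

@11  (11,1):1·1+0→1, (11,2):511·2+1→1023, (11,3):9330·3+511→28501, (11,4):34105·4+9330→145750, (11,5):42525·5+34105→246730, (11,6):22827·6+42525→179487, (11,7):5880·7+22827→63987, (11,8):750·8+5880→11880, (11,9):45·9+750→1155, (11,10):1·10+45→55, (11,11):0·11+1→1
B_11 = ΣS(11,k) = 1+1023+28501+145750+246730+179487+63987+11880+1155+55+1 = 678570

678570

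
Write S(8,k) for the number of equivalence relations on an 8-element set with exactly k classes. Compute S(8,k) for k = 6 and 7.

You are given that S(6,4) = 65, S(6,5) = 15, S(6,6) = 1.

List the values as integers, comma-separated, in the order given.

266, 28

r7: T_7,5=5×15+65=140; T_7,6=6×1+15=21; T_7,7=7×0+1=1
r8: T_8,6=6×21+140=266; T_8,7=7×1+21=28
Read S(8,6) = 266, S(8,7) = 28.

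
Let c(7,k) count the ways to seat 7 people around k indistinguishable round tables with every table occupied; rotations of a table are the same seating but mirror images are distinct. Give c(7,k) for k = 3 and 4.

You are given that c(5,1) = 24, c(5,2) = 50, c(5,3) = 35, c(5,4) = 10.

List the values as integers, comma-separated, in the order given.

[6] T[6,2]:5*50+24=274 · T[6,3]:5*35+50=225 · T[6,4]:5*10+35=85
[7] T[7,3]:6*225+274=1624 · T[7,4]:6*85+225=735
Read c(7,3) = 1624, c(7,4) = 735.

1624, 735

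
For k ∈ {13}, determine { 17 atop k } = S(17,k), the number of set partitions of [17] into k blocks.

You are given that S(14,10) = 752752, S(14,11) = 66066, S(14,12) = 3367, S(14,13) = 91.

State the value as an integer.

4910178

i=15: T(15,11)=752752+11·66066=1479478 | T(15,12)=66066+12·3367=106470 | T(15,13)=3367+13·91=4550
i=16: T(16,12)=1479478+12·106470=2757118 | T(16,13)=106470+13·4550=165620
i=17: T(17,13)=2757118+13·165620=4910178
Read S(17,13) = 4910178.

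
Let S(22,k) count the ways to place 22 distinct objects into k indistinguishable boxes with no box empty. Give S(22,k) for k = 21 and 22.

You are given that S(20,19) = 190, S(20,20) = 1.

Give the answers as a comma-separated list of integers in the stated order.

231, 1

[21] T[21,20]:20*1+190=210 · T[21,21]:21*0+1=1
[22] T[22,21]:21*1+210=231 · T[22,22]:22*0+1=1
Read S(22,21) = 231, S(22,22) = 1.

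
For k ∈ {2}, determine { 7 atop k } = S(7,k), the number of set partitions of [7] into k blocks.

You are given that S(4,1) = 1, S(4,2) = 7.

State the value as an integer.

63

@5  (5,1):1·1+0→1, (5,2):7·2+1→15
@6  (6,1):1·1+0→1, (6,2):15·2+1→31
@7  (7,2):31·2+1→63
Read S(7,2) = 63.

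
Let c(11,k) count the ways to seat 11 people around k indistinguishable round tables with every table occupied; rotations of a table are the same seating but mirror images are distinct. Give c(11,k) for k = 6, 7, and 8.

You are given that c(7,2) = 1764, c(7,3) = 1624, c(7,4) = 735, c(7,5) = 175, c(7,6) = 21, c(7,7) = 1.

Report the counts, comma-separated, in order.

r8: T_8,3=7×1624+1764=13132; T_8,4=7×735+1624=6769; T_8,5=7×175+735=1960; T_8,6=7×21+175=322; T_8,7=7×1+21=28; T_8,8=7×0+1=1
r9: T_9,4=8×6769+13132=67284; T_9,5=8×1960+6769=22449; T_9,6=8×322+1960=4536; T_9,7=8×28+322=546; T_9,8=8×1+28=36
r10: T_10,5=9×22449+67284=269325; T_10,6=9×4536+22449=63273; T_10,7=9×546+4536=9450; T_10,8=9×36+546=870
r11: T_11,6=10×63273+269325=902055; T_11,7=10×9450+63273=157773; T_11,8=10×870+9450=18150
Read c(11,6) = 902055, c(11,7) = 157773, c(11,8) = 18150.

902055, 157773, 18150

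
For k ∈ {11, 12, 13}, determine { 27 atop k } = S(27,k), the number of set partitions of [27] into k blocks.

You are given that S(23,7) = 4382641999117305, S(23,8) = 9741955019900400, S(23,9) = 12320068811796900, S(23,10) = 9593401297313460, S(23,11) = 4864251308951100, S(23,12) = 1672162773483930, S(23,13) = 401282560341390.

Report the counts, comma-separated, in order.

[24] T[24,8]:8*9741955019900400+4382641999117305=82318282158320505 · T[24,9]:9*12320068811796900+9741955019900400=120622574326072500 · T[24,10]:10*9593401297313460+12320068811796900=108254081784931500 · T[24,11]:11*4864251308951100+9593401297313460=63100165695775560 · T[24,12]:12*1672162773483930+4864251308951100=24930204590758260 · T[24,13]:13*401282560341390+1672162773483930=6888836057922000
[25] T[25,9]:9*120622574326072500+82318282158320505=1167921451092973005 · T[25,10]:10*108254081784931500+120622574326072500=1203163392175387500 · T[25,11]:11*63100165695775560+108254081784931500=802355904438462660 · T[25,12]:12*24930204590758260+63100165695775560=362262620784874680 · T[25,13]:13*6888836057922000+24930204590758260=114485073343744260
[26] T[26,10]:10*1203163392175387500+1167921451092973005=13199555372846848005 · T[26,11]:11*802355904438462660+1203163392175387500=10029078340998476760 · T[26,12]:12*362262620784874680+802355904438462660=5149507353856958820 · T[26,13]:13*114485073343744260+362262620784874680=1850568574253550060
[27] T[27,11]:11*10029078340998476760+13199555372846848005=123519417123830092365 · T[27,12]:12*5149507353856958820+10029078340998476760=71823166587281982600 · T[27,13]:13*1850568574253550060+5149507353856958820=29206898819153109600
Read S(27,11) = 123519417123830092365, S(27,12) = 71823166587281982600, S(27,13) = 29206898819153109600.

123519417123830092365, 71823166587281982600, 29206898819153109600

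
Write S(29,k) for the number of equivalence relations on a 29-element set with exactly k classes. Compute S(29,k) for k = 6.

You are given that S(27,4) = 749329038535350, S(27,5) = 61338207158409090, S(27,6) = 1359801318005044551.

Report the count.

i=28: T(28,5)=749329038535350+5·61338207158409090=307440364830580800 | T(28,6)=61338207158409090+6·1359801318005044551=8220146115188676396
i=29: T(29,6)=307440364830580800+6·8220146115188676396=49628317055962639176
Read S(29,6) = 49628317055962639176.

49628317055962639176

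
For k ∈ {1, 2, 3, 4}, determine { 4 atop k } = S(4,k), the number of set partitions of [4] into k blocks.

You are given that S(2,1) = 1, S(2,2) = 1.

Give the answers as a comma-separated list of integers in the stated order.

row 3: T[3][1]=1·1+0=1  T[3][2]=2·1+1=3  T[3][3]=3·0+1=1
row 4: T[4][1]=1·1+0=1  T[4][2]=2·3+1=7  T[4][3]=3·1+3=6  T[4][4]=4·0+1=1
Read S(4,1) = 1, S(4,2) = 7, S(4,3) = 6, S(4,4) = 1.

1, 7, 6, 1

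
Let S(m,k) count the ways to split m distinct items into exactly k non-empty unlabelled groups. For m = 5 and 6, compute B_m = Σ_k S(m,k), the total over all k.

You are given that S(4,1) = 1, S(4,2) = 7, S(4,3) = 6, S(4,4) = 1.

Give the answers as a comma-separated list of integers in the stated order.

52, 203

row 5: T[5][1]=1·1+0=1  T[5][2]=2·7+1=15  T[5][3]=3·6+7=25  T[5][4]=4·1+6=10  T[5][5]=5·0+1=1
row 6: T[6][1]=1·1+0=1  T[6][2]=2·15+1=31  T[6][3]=3·25+15=90  T[6][4]=4·10+25=65  T[6][5]=5·1+10=15  T[6][6]=6·0+1=1
B_5 = ΣS(5,k) = 1+15+25+10+1 = 52
B_6 = ΣS(6,k) = 1+31+90+65+15+1 = 203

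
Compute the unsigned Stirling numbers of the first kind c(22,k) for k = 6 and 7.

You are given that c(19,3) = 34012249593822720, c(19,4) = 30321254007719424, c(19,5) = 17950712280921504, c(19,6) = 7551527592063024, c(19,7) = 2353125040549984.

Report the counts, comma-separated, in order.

i=20: T(20,4)=34012249593822720+19·30321254007719424=610116075740491776 | T(20,5)=30321254007719424+19·17950712280921504=371384787345228000 | T(20,6)=17950712280921504+19·7551527592063024=161429736530118960 | T(20,7)=7551527592063024+19·2353125040549984=52260903362512720
i=21: T(21,5)=610116075740491776+20·371384787345228000=8037811822645051776 | T(21,6)=371384787345228000+20·161429736530118960=3599979517947607200 | T(21,7)=161429736530118960+20·52260903362512720=1206647803780373360
i=22: T(22,6)=8037811822645051776+21·3599979517947607200=83637381699544802976 | T(22,7)=3599979517947607200+21·1206647803780373360=28939583397335447760
Read c(22,6) = 83637381699544802976, c(22,7) = 28939583397335447760.

83637381699544802976, 28939583397335447760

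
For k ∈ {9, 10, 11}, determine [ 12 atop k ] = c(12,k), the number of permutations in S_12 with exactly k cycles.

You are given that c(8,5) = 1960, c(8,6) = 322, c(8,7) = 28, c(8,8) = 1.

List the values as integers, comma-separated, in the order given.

i=9: T(9,6)=1960+8·322=4536 | T(9,7)=322+8·28=546 | T(9,8)=28+8·1=36 | T(9,9)=1+8·0=1
i=10: T(10,7)=4536+9·546=9450 | T(10,8)=546+9·36=870 | T(10,9)=36+9·1=45 | T(10,10)=1+9·0=1
i=11: T(11,8)=9450+10·870=18150 | T(11,9)=870+10·45=1320 | T(11,10)=45+10·1=55 | T(11,11)=1+10·0=1
i=12: T(12,9)=18150+11·1320=32670 | T(12,10)=1320+11·55=1925 | T(12,11)=55+11·1=66
Read c(12,9) = 32670, c(12,10) = 1925, c(12,11) = 66.

32670, 1925, 66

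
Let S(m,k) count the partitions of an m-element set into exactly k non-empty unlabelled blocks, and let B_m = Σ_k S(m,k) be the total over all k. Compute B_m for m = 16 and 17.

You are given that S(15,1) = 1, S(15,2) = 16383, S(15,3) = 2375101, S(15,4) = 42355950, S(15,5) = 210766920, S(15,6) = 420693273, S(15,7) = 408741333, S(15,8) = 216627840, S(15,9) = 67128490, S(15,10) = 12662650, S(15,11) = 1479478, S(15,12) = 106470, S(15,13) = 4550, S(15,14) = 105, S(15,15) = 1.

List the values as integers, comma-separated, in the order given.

[16] T[16,1]:1*1+0=1 · T[16,2]:2*16383+1=32767 · T[16,3]:3*2375101+16383=7141686 · T[16,4]:4*42355950+2375101=171798901 · T[16,5]:5*210766920+42355950=1096190550 · T[16,6]:6*420693273+210766920=2734926558 · T[16,7]:7*408741333+420693273=3281882604 · T[16,8]:8*216627840+408741333=2141764053 · T[16,9]:9*67128490+216627840=820784250 · T[16,10]:10*12662650+67128490=193754990 · T[16,11]:11*1479478+12662650=28936908 · T[16,12]:12*106470+1479478=2757118 · T[16,13]:13*4550+106470=165620 · T[16,14]:14*105+4550=6020 · T[16,15]:15*1+105=120 · T[16,16]:16*0+1=1
[17] T[17,1]:1*1+0=1 · T[17,2]:2*32767+1=65535 · T[17,3]:3*7141686+32767=21457825 · T[17,4]:4*171798901+7141686=694337290 · T[17,5]:5*1096190550+171798901=5652751651 · T[17,6]:6*2734926558+1096190550=17505749898 · T[17,7]:7*3281882604+2734926558=25708104786 · T[17,8]:8*2141764053+3281882604=20415995028 · T[17,9]:9*820784250+2141764053=9528822303 · T[17,10]:10*193754990+820784250=2758334150 · T[17,11]:11*28936908+193754990=512060978 · T[17,12]:12*2757118+28936908=62022324 · T[17,13]:13*165620+2757118=4910178 · T[17,14]:14*6020+165620=249900 · T[17,15]:15*120+6020=7820 · T[17,16]:16*1+120=136 · T[17,17]:17*0+1=1
B_16 = ΣS(16,k) = 1+32767+7141686+171798901+1096190550+2734926558+3281882604+2141764053+820784250+193754990+28936908+2757118+165620+6020+120+1 = 10480142147
B_17 = ΣS(17,k) = 1+65535+21457825+694337290+5652751651+17505749898+25708104786+20415995028+9528822303+2758334150+512060978+62022324+4910178+249900+7820+136+1 = 82864869804

10480142147, 82864869804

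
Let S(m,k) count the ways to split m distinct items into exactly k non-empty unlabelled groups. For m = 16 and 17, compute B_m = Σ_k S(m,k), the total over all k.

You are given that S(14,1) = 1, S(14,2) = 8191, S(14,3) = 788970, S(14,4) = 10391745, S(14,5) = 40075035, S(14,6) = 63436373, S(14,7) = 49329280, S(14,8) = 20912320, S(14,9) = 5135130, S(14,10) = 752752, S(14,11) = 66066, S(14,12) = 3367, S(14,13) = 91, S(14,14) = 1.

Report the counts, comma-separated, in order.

10480142147, 82864869804

row 15: T[15][1]=1·1+0=1  T[15][2]=2·8191+1=16383  T[15][3]=3·788970+8191=2375101  T[15][4]=4·10391745+788970=42355950  T[15][5]=5·40075035+10391745=210766920  T[15][6]=6·63436373+40075035=420693273  T[15][7]=7·49329280+63436373=408741333  T[15][8]=8·20912320+49329280=216627840  T[15][9]=9·5135130+20912320=67128490  T[15][10]=10·752752+5135130=12662650  T[15][11]=11·66066+752752=1479478  T[15][12]=12·3367+66066=106470  T[15][13]=13·91+3367=4550  T[15][14]=14·1+91=105  T[15][15]=15·0+1=1
row 16: T[16][1]=1·1+0=1  T[16][2]=2·16383+1=32767  T[16][3]=3·2375101+16383=7141686  T[16][4]=4·42355950+2375101=171798901  T[16][5]=5·210766920+42355950=1096190550  T[16][6]=6·420693273+210766920=2734926558  T[16][7]=7·408741333+420693273=3281882604  T[16][8]=8·216627840+408741333=2141764053  T[16][9]=9·67128490+216627840=820784250  T[16][10]=10·12662650+67128490=193754990  T[16][11]=11·1479478+12662650=28936908  T[16][12]=12·106470+1479478=2757118  T[16][13]=13·4550+106470=165620  T[16][14]=14·105+4550=6020  T[16][15]=15·1+105=120  T[16][16]=16·0+1=1
row 17: T[17][1]=1·1+0=1  T[17][2]=2·32767+1=65535  T[17][3]=3·7141686+32767=21457825  T[17][4]=4·171798901+7141686=694337290  T[17][5]=5·1096190550+171798901=5652751651  T[17][6]=6·2734926558+1096190550=17505749898  T[17][7]=7·3281882604+2734926558=25708104786  T[17][8]=8·2141764053+3281882604=20415995028  T[17][9]=9·820784250+2141764053=9528822303  T[17][10]=10·193754990+820784250=2758334150  T[17][11]=11·28936908+193754990=512060978  T[17][12]=12·2757118+28936908=62022324  T[17][13]=13·165620+2757118=4910178  T[17][14]=14·6020+165620=249900  T[17][15]=15·120+6020=7820  T[17][16]=16·1+120=136  T[17][17]=17·0+1=1
B_16 = ΣS(16,k) = 1+32767+7141686+171798901+1096190550+2734926558+3281882604+2141764053+820784250+193754990+28936908+2757118+165620+6020+120+1 = 10480142147
B_17 = ΣS(17,k) = 1+65535+21457825+694337290+5652751651+17505749898+25708104786+20415995028+9528822303+2758334150+512060978+62022324+4910178+249900+7820+136+1 = 82864869804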